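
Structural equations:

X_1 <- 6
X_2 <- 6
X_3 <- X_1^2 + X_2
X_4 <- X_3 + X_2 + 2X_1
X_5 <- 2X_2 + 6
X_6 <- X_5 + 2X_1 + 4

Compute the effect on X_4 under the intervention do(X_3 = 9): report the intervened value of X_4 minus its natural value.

-33

The intervention breaks the incoming arrows to X_3: X_3 <- X_1^2 + X_2 no longer applies, and X_3 = 9.
X_4 = X_3 + X_2 + 2X_1  [with X_3=9, X_2=6, X_1=6]  = 27
Without intervention: X_3 = X_1^2 + X_2  [with X_1=6, X_2=6]  = 42; X_4 = X_3 + X_2 + 2X_1  [with X_3=42, X_2=6, X_1=6]  = 60.
Change = 27 − 60 = -33.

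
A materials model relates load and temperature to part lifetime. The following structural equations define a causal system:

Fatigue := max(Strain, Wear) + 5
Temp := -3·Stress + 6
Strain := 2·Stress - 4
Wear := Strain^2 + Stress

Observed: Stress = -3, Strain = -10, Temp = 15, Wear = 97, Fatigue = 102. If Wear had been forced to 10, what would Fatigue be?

Intervening sets Wear = 10 and removes its equation (Wear := Strain^2 + Stress).
Strain = 2·Stress - 4  [with Stress=-3]  = -10
Fatigue = max(Strain, Wear) + 5  [with Strain=-10, Wear=10]  = 15

15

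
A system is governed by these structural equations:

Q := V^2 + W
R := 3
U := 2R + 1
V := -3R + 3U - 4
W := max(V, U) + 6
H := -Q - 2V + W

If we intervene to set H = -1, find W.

do(H=-1) replaces the equation H := -Q - 2V + W with the constant H = -1.
No directed path runs from H to W, so W keeps its natural value.
U = 2R + 1  [with R=3]  = 7
V = -3R + 3U - 4  [with R=3, U=7]  = 8
W = max(V, U) + 6  [with V=8, U=7]  = 14

14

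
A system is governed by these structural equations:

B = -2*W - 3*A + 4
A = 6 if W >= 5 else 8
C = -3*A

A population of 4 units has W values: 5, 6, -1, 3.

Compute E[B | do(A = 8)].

-26.5

Every unit gets A=8 under the intervention. B values become -30, -32, -18, -26; E[B|do(A=8)] = -26.5.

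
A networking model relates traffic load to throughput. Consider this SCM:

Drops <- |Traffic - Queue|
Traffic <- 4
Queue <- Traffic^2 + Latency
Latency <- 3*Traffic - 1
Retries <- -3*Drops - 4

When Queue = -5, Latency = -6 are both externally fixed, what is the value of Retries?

Setting Queue = -5, Latency = -6 by intervention discards those variables' equations.
Drops = |Traffic - Queue|  [with Traffic=4, Queue=-5]  = 9
Retries = -3*Drops - 4  [with Drops=9]  = -31

-31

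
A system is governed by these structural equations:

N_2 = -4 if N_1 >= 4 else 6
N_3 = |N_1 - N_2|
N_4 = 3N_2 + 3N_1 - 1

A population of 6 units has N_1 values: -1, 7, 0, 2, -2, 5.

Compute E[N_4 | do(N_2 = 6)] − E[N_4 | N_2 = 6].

Under do(N_2=6), N_2's equation is replaced by N_2=6 for every unit. Per-unit N_4: 14, 38, 17, 23, 11, 32. Mean = 22.5.
Conditioning on N_2=6 selects the 4 unit(s) with N_1 ∈ {-1, 0, 2, -2}. Their N_4 values: 14, 17, 23, 11. Mean = 16.25.
Difference = 22.5 − 16.25 = 6.25.

6.25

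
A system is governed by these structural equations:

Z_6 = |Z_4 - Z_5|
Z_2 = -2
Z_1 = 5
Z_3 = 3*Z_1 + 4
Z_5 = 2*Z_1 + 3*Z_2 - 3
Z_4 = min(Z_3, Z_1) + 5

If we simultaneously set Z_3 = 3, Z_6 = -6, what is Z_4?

8

Setting Z_3 = 3, Z_6 = -6 by intervention discards those variables' equations.
Z_4 = min(Z_3, Z_1) + 5  [with Z_3=3, Z_1=5]  = 8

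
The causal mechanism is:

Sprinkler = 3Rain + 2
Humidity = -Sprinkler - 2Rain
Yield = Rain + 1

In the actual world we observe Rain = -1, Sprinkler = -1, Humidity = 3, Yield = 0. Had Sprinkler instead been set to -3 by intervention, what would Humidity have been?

The intervention breaks the incoming arrows to Sprinkler: Sprinkler = 3Rain + 2 no longer applies, and Sprinkler = -3.
Humidity = -Sprinkler - 2Rain  [with Sprinkler=-3, Rain=-1]  = 5

5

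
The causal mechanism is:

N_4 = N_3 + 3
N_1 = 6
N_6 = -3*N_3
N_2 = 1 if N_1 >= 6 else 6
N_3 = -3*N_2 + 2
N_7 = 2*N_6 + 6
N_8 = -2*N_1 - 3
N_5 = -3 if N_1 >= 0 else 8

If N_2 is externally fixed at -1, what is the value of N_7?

-24

Under do(N_2=-1), the mechanism N_2 = 1 if N_1 >= 6 else 6 is discarded; N_2 is fixed at -1.
N_3 = -3*N_2 + 2  [with N_2=-1]  = 5
N_6 = -3*N_3  [with N_3=5]  = -15
N_7 = 2*N_6 + 6  [with N_6=-15]  = -24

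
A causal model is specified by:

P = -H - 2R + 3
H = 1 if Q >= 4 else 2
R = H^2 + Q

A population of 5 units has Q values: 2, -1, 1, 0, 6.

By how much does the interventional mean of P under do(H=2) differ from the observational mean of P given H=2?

-2.2

The intervention sets H=2 in all 5 units regardless of Q. Recomputing P per unit gives -11, -5, -9, -7, -19; average -10.2.
Observing H=2 restricts to units where H's equation naturally yields 2: Q ∈ {2, -1, 1, 0}. In that subpopulation P = -11, -5, -9, -7, mean -8.
Difference = -10.2 − (-8) = -2.2.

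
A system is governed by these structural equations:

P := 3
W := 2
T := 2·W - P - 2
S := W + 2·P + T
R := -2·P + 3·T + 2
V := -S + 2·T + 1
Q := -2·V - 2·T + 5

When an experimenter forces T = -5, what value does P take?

3

Under do(T=-5), the mechanism T := 2·W - P - 2 is discarded; T is fixed at -5.
P is not downstream of the intervention, so its value is determined by the original equations.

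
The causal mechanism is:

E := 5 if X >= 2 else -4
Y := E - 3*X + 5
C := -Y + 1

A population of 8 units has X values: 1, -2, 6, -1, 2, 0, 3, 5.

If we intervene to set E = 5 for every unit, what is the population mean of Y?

4.75

Under do(E=5), E's equation is replaced by E=5 for every unit. Per-unit Y: 7, 16, -8, 13, 4, 10, 1, -5. Mean = 4.75.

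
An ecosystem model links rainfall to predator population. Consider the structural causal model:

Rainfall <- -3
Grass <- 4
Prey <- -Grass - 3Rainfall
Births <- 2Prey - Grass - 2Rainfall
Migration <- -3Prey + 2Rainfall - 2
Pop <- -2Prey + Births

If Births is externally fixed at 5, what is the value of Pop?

-5

Under do(Births=5), the mechanism Births <- 2Prey - Grass - 2Rainfall is discarded; Births is fixed at 5.
Prey = -Grass - 3Rainfall  [with Grass=4, Rainfall=-3]  = 5
Pop = -2Prey + Births  [with Prey=5, Births=5]  = -5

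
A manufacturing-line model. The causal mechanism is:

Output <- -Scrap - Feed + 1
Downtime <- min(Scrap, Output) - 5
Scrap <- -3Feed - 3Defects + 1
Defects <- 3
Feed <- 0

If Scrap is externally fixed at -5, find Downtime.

-10

do(Scrap=-5) replaces the equation Scrap <- -3Feed - 3Defects + 1 with the constant Scrap = -5.
Output = -Scrap - Feed + 1  [with Scrap=-5, Feed=0]  = 6
Downtime = min(Scrap, Output) - 5  [with Scrap=-5, Output=6]  = -10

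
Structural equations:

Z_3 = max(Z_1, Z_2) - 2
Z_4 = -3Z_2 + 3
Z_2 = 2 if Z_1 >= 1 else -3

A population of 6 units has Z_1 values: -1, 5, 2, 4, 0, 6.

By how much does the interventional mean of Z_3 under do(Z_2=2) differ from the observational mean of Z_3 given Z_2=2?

Every unit gets Z_2=2 under the intervention. Z_3 values become 0, 3, 0, 2, 0, 4; E[Z_3|do(Z_2=2)] = 1.5.
Conditioning on Z_2=2 selects the 4 unit(s) with Z_1 ∈ {5, 2, 4, 6}. Their Z_3 values: 3, 0, 2, 4. Mean = 2.25.
Difference = 1.5 − 2.25 = -0.75.

-0.75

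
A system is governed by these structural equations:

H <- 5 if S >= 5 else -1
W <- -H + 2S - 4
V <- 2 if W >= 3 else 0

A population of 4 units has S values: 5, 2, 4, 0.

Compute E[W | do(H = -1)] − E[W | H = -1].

The intervention sets H=-1 in all 4 units regardless of S. Recomputing W per unit gives 7, 1, 5, -3; average 2.5.
E[W|H=-1] averages over only the 3 units with H=-1 (S = 2, 4, 0): W = 1, 5, -3, mean 1.
Difference = 2.5 − 1 = 1.5.

1.5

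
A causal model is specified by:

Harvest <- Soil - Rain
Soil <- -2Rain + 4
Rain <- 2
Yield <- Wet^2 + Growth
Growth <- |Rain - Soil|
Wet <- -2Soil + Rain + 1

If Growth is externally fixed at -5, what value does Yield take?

Intervening sets Growth = -5 and removes its equation (Growth <- |Rain - Soil|).
Soil = -2Rain + 4  [with Rain=2]  = 0
Wet = -2Soil + Rain + 1  [with Soil=0, Rain=2]  = 3
Yield = Wet^2 + Growth  [with Wet=3, Growth=-5]  = 4

4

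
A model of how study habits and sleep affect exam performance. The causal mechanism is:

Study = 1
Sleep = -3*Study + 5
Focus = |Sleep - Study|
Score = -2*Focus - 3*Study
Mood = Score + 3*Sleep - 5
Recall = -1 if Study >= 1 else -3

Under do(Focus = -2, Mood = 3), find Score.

1

The joint intervention fixes Focus = -2, Mood = 3, removing each variable's own equation.
Score = -2*Focus - 3*Study  [with Focus=-2, Study=1]  = 1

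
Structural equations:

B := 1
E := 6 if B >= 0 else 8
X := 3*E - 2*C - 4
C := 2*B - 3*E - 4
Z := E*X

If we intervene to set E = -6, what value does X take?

-54

Under do(E=-6), the mechanism E := 6 if B >= 0 else 8 is discarded; E is fixed at -6.
C = 2*B - 3*E - 4  [with B=1, E=-6]  = 16
X = 3*E - 2*C - 4  [with E=-6, C=16]  = -54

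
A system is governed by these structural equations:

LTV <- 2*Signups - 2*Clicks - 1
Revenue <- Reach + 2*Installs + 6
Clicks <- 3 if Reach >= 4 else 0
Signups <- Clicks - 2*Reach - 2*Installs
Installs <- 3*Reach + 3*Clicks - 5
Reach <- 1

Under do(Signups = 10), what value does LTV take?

Under do(Signups=10), the mechanism Signups <- Clicks - 2*Reach - 2*Installs is discarded; Signups is fixed at 10.
Clicks = 3 if Reach >= 4 else 0  [with Reach=1]  = 0
LTV = 2*Signups - 2*Clicks - 1  [with Signups=10, Clicks=0]  = 19

19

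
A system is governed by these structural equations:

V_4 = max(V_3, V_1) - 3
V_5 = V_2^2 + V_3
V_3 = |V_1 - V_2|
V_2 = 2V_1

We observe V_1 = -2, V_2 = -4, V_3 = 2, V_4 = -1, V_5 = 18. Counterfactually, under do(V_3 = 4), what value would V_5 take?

20

do(V_3=4) replaces the equation V_3 = |V_1 - V_2| with the constant V_3 = 4.
V_2 = 2V_1  [with V_1=-2]  = -4
V_5 = V_2^2 + V_3  [with V_2=-4, V_3=4]  = 20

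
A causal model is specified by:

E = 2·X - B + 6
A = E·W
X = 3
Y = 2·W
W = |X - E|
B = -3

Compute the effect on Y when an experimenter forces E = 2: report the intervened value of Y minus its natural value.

do(E=2) replaces the equation E = 2·X - B + 6 with the constant E = 2.
W = |X - E|  [with X=3, E=2]  = 1
Y = 2·W  [with W=1]  = 2
Without intervention: E = 2·X - B + 6  [with X=3, B=-3]  = 15; W = |X - E|  [with X=3, E=15]  = 12; Y = 2·W  [with W=12]  = 24.
Change = 2 − 24 = -22.

-22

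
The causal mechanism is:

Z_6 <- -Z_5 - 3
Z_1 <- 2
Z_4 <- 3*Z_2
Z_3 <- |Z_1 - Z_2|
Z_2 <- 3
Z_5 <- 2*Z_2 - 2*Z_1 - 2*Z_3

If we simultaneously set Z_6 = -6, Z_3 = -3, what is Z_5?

Under do(Z_6 = -6, Z_3 = -3), each intervened variable's structural equation is replaced by its fixed value.
Z_5 = 2*Z_2 - 2*Z_1 - 2*Z_3  [with Z_2=3, Z_1=2, Z_3=-3]  = 8

8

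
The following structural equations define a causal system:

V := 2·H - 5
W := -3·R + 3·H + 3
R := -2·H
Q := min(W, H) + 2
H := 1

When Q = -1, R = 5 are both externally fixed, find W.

-9

Setting Q = -1, R = 5 by intervention discards those variables' equations.
W = -3·R + 3·H + 3  [with R=5, H=1]  = -9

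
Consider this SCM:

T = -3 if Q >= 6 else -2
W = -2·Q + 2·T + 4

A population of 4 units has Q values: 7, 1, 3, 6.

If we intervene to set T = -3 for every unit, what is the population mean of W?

-10.5

Every unit gets T=-3 under the intervention. W values become -16, -4, -8, -14; E[W|do(T=-3)] = -10.5.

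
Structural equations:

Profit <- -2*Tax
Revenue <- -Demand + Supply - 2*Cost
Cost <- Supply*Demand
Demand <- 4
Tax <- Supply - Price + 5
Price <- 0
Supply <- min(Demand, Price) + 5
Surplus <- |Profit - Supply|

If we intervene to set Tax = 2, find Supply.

do(Tax=2) replaces the equation Tax <- Supply - Price + 5 with the constant Tax = 2.
Supply is not downstream of the intervention, so its value is determined by the original equations.
Supply = min(Demand, Price) + 5  [with Demand=4, Price=0]  = 5

5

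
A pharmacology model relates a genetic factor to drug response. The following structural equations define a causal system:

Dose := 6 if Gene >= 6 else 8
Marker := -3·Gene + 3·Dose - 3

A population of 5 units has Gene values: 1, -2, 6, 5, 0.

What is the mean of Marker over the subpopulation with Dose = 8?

18

Observing Dose=8 restricts to units where Dose's equation naturally yields 8: Gene ∈ {1, -2, 5, 0}. In that subpopulation Marker = 18, 27, 6, 21, mean 18.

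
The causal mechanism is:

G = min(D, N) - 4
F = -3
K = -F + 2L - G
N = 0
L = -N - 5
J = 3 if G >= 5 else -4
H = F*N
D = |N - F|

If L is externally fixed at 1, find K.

9

do(L=1) replaces the equation L = -N - 5 with the constant L = 1.
D = |N - F|  [with N=0, F=-3]  = 3
G = min(D, N) - 4  [with D=3, N=0]  = -4
K = -F + 2L - G  [with F=-3, L=1, G=-4]  = 9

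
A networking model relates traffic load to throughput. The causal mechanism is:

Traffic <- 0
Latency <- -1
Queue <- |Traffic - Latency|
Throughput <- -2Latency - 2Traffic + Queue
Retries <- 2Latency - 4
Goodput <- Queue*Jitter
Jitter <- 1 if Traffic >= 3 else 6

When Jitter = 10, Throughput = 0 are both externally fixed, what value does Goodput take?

10

Under do(Jitter = 10, Throughput = 0), each intervened variable's structural equation is replaced by its fixed value.
Queue = |Traffic - Latency|  [with Traffic=0, Latency=-1]  = 1
Goodput = Queue*Jitter  [with Queue=1, Jitter=10]  = 10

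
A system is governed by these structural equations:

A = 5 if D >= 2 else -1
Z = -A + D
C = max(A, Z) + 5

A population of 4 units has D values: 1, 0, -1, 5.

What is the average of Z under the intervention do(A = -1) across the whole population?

2.25

The intervention sets A=-1 in all 4 units regardless of D. Recomputing Z per unit gives 2, 1, 0, 6; average 2.25.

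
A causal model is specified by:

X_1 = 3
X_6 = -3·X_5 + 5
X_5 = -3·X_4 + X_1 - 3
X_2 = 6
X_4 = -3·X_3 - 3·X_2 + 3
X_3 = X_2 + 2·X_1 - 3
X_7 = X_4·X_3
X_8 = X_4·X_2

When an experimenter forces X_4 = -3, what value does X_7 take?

-27

The intervention breaks the incoming arrows to X_4: X_4 = -3·X_3 - 3·X_2 + 3 no longer applies, and X_4 = -3.
X_3 = X_2 + 2·X_1 - 3  [with X_2=6, X_1=3]  = 9
X_7 = X_4·X_3  [with X_4=-3, X_3=9]  = -27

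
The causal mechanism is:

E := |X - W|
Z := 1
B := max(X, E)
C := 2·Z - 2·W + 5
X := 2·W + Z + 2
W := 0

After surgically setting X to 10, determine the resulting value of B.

Under do(X=10), the mechanism X := 2·W + Z + 2 is discarded; X is fixed at 10.
E = |X - W|  [with X=10, W=0]  = 10
B = max(X, E)  [with X=10, E=10]  = 10

10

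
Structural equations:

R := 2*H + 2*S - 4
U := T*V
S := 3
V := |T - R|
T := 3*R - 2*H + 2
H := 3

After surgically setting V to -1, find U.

The intervention breaks the incoming arrows to V: V := |T - R| no longer applies, and V = -1.
R = 2*H + 2*S - 4  [with H=3, S=3]  = 8
T = 3*R - 2*H + 2  [with R=8, H=3]  = 20
U = T*V  [with T=20, V=-1]  = -20

-20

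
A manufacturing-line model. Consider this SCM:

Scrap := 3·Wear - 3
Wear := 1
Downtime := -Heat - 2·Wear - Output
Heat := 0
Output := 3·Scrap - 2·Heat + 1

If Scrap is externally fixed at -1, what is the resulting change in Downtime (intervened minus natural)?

3

do(Scrap=-1) replaces the equation Scrap := 3·Wear - 3 with the constant Scrap = -1.
Output = 3·Scrap - 2·Heat + 1  [with Scrap=-1, Heat=0]  = -2
Downtime = -Heat - 2·Wear - Output  [with Heat=0, Wear=1, Output=-2]  = 0
Without intervention: Scrap = 3·Wear - 3  [with Wear=1]  = 0; Output = 3·Scrap - 2·Heat + 1  [with Scrap=0, Heat=0]  = 1; Downtime = -Heat - 2·Wear - Output  [with Heat=0, Wear=1, Output=1]  = -3.
Change = 0 − (-3) = 3.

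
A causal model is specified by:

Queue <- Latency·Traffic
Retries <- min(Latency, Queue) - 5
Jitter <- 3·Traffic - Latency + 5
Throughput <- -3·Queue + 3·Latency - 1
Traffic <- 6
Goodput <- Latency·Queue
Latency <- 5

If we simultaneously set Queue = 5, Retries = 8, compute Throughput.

-1

Setting Queue = 5, Retries = 8 by intervention discards those variables' equations.
Throughput = -3·Queue + 3·Latency - 1  [with Queue=5, Latency=5]  = -1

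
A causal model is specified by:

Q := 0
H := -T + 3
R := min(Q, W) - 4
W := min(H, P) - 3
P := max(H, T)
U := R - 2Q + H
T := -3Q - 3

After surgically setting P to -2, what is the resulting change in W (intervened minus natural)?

-8

Intervening sets P = -2 and removes its equation (P := max(H, T)).
T = -3Q - 3  [with Q=0]  = -3
H = -T + 3  [with T=-3]  = 6
W = min(H, P) - 3  [with H=6, P=-2]  = -5
Without intervention: T = -3Q - 3  [with Q=0]  = -3; H = -T + 3  [with T=-3]  = 6; P = max(H, T)  [with H=6, T=-3]  = 6; W = min(H, P) - 3  [with H=6, P=6]  = 3.
Change = -5 − 3 = -8.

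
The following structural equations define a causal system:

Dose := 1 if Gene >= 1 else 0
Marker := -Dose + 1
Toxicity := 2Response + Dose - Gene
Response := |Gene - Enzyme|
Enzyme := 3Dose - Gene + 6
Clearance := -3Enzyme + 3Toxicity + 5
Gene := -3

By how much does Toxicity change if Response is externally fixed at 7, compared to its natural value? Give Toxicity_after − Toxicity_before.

The intervention breaks the incoming arrows to Response: Response := |Gene - Enzyme| no longer applies, and Response = 7.
Dose = 1 if Gene >= 1 else 0  [with Gene=-3]  = 0
Toxicity = 2Response + Dose - Gene  [with Response=7, Dose=0, Gene=-3]  = 17
Without intervention: Dose = 1 if Gene >= 1 else 0  [with Gene=-3]  = 0; Enzyme = 3Dose - Gene + 6  [with Dose=0, Gene=-3]  = 9; Response = |Gene - Enzyme|  [with Gene=-3, Enzyme=9]  = 12; Toxicity = 2Response + Dose - Gene  [with Response=12, Dose=0, Gene=-3]  = 27.
Change = 17 − 27 = -10.

-10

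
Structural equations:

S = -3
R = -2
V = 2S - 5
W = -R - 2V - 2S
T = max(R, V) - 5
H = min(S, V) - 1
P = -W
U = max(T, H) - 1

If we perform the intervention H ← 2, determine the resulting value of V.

do(H=2) replaces the equation H = min(S, V) - 1 with the constant H = 2.
V is not downstream of the intervention, so its value is determined by the original equations.
V = 2S - 5  [with S=-3]  = -11

-11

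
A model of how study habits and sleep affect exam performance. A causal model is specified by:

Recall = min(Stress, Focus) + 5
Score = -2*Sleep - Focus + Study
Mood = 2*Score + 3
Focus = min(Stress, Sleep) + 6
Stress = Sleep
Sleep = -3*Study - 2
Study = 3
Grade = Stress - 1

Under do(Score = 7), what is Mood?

17

The intervention breaks the incoming arrows to Score: Score = -2*Sleep - Focus + Study no longer applies, and Score = 7.
Mood = 2*Score + 3  [with Score=7]  = 17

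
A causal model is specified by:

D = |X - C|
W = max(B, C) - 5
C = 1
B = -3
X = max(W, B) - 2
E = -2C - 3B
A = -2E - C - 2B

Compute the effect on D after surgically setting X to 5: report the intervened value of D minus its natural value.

-2

The intervention breaks the incoming arrows to X: X = max(W, B) - 2 no longer applies, and X = 5.
D = |X - C|  [with X=5, C=1]  = 4
Without intervention: W = max(B, C) - 5  [with B=-3, C=1]  = -4; X = max(W, B) - 2  [with W=-4, B=-3]  = -5; D = |X - C|  [with X=-5, C=1]  = 6.
Change = 4 − 6 = -2.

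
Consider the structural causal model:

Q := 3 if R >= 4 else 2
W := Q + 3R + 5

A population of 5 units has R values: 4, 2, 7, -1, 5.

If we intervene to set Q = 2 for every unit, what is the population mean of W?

The intervention sets Q=2 in all 5 units regardless of R. Recomputing W per unit gives 19, 13, 28, 4, 22; average 17.2.

17.2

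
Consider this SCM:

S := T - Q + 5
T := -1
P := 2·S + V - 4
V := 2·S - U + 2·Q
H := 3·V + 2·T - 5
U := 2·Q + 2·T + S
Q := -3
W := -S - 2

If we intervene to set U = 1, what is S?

7

Under do(U=1), the mechanism U := 2·Q + 2·T + S is discarded; U is fixed at 1.
Since S is not a descendant of the intervened variable, it is unaffected.
S = T - Q + 5  [with T=-1, Q=-3]  = 7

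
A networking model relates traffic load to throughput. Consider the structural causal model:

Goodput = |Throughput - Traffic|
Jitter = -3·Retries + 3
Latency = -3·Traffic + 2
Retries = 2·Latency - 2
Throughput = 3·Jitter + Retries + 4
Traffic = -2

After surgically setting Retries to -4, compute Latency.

Under do(Retries=-4), the mechanism Retries = 2·Latency - 2 is discarded; Retries is fixed at -4.
Since Latency is not a descendant of the intervened variable, it is unaffected.
Latency = -3·Traffic + 2  [with Traffic=-2]  = 8

8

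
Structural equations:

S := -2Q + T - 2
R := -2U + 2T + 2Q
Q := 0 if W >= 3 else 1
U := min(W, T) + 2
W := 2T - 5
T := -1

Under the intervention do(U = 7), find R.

-14

Intervening sets U = 7 and removes its equation (U := min(W, T) + 2).
W = 2T - 5  [with T=-1]  = -7
Q = 0 if W >= 3 else 1  [with W=-7]  = 1
R = -2U + 2T + 2Q  [with U=7, T=-1, Q=1]  = -14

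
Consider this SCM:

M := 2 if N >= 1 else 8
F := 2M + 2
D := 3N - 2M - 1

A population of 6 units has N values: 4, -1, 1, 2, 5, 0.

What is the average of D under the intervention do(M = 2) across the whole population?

0.5

Under do(M=2), M's equation is replaced by M=2 for every unit. Per-unit D: 7, -8, -2, 1, 10, -5. Mean = 0.5.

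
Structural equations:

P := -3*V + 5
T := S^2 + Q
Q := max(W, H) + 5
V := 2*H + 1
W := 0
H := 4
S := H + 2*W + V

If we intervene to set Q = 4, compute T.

The intervention breaks the incoming arrows to Q: Q := max(W, H) + 5 no longer applies, and Q = 4.
V = 2*H + 1  [with H=4]  = 9
S = H + 2*W + V  [with H=4, W=0, V=9]  = 13
T = S^2 + Q  [with S=13, Q=4]  = 173

173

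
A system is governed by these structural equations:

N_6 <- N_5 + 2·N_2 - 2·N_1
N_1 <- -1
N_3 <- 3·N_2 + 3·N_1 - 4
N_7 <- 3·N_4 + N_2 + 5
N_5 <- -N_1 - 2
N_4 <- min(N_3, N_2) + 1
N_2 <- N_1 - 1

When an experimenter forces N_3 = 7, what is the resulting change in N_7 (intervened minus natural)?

33

The intervention breaks the incoming arrows to N_3: N_3 <- 3·N_2 + 3·N_1 - 4 no longer applies, and N_3 = 7.
N_2 = N_1 - 1  [with N_1=-1]  = -2
N_4 = min(N_3, N_2) + 1  [with N_3=7, N_2=-2]  = -1
N_7 = 3·N_4 + N_2 + 5  [with N_4=-1, N_2=-2]  = 0
Without intervention: N_2 = N_1 - 1  [with N_1=-1]  = -2; N_3 = 3·N_2 + 3·N_1 - 4  [with N_2=-2, N_1=-1]  = -13; N_4 = min(N_3, N_2) + 1  [with N_3=-13, N_2=-2]  = -12; N_7 = 3·N_4 + N_2 + 5  [with N_4=-12, N_2=-2]  = -33.
Change = 0 − (-33) = 33.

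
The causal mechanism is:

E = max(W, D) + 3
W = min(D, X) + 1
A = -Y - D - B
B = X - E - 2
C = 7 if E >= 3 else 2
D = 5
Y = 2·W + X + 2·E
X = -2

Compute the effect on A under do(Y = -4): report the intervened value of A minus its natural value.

16

Intervening sets Y = -4 and removes its equation (Y = 2·W + X + 2·E).
W = min(D, X) + 1  [with D=5, X=-2]  = -1
E = max(W, D) + 3  [with W=-1, D=5]  = 8
B = X - E - 2  [with X=-2, E=8]  = -12
A = -Y - D - B  [with Y=-4, D=5, B=-12]  = 11
Without intervention: W = min(D, X) + 1  [with D=5, X=-2]  = -1; E = max(W, D) + 3  [with W=-1, D=5]  = 8; Y = 2·W + X + 2·E  [with W=-1, X=-2, E=8]  = 12; B = X - E - 2  [with X=-2, E=8]  = -12; A = -Y - D - B  [with Y=12, D=5, B=-12]  = -5.
Change = 11 − (-5) = 16.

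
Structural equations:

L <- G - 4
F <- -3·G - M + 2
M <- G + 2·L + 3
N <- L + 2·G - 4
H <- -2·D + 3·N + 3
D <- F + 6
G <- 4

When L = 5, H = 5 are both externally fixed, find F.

-27

Under do(L = 5, H = 5), each intervened variable's structural equation is replaced by its fixed value.
M = G + 2·L + 3  [with G=4, L=5]  = 17
F = -3·G - M + 2  [with G=4, M=17]  = -27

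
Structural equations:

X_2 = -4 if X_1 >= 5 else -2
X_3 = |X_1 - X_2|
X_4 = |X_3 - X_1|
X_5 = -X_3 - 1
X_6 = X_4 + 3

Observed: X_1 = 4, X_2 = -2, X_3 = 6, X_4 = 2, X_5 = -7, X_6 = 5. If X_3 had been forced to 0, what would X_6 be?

7

The intervention breaks the incoming arrows to X_3: X_3 = |X_1 - X_2| no longer applies, and X_3 = 0.
X_4 = |X_3 - X_1|  [with X_3=0, X_1=4]  = 4
X_6 = X_4 + 3  [with X_4=4]  = 7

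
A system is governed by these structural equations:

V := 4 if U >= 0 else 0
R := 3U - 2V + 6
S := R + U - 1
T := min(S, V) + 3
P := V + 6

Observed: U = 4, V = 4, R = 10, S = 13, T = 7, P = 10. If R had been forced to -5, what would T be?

1

do(R=-5) replaces the equation R := 3U - 2V + 6 with the constant R = -5.
V = 4 if U >= 0 else 0  [with U=4]  = 4
S = R + U - 1  [with R=-5, U=4]  = -2
T = min(S, V) + 3  [with S=-2, V=4]  = 1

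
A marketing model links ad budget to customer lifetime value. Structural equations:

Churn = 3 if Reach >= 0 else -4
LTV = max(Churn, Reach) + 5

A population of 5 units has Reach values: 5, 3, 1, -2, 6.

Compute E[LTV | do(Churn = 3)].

9

Every unit gets Churn=3 under the intervention. LTV values become 10, 8, 8, 8, 11; E[LTV|do(Churn=3)] = 9.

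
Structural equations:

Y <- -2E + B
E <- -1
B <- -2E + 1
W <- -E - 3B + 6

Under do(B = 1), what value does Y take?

3

The intervention breaks the incoming arrows to B: B <- -2E + 1 no longer applies, and B = 1.
Y = -2E + B  [with E=-1, B=1]  = 3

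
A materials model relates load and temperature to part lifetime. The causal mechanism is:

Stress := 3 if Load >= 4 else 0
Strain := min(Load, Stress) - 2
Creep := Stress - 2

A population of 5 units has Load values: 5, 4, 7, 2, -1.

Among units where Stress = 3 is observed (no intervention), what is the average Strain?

Observing Stress=3 restricts to units where Stress's equation naturally yields 3: Load ∈ {5, 4, 7}. In that subpopulation Strain = 1, 1, 1, mean 1.

1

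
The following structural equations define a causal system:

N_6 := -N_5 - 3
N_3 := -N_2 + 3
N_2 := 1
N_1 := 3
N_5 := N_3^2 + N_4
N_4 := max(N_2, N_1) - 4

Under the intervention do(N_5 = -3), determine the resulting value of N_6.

The intervention breaks the incoming arrows to N_5: N_5 := N_3^2 + N_4 no longer applies, and N_5 = -3.
N_6 = -N_5 - 3  [with N_5=-3]  = 0

0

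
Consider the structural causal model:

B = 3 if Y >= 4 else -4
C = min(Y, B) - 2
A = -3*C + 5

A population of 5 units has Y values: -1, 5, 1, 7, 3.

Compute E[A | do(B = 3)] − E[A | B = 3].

3.6

The intervention sets B=3 in all 5 units regardless of Y. Recomputing A per unit gives 14, 2, 8, 2, 2; average 5.6.
Conditioning on B=3 selects the 2 unit(s) with Y ∈ {5, 7}. Their A values: 2, 2. Mean = 2.
Difference = 5.6 − 2 = 3.6.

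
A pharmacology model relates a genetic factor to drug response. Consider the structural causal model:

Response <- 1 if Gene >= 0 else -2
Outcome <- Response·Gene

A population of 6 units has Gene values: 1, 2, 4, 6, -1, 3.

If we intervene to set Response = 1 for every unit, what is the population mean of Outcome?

do(Response=1) breaks Response's dependence on Gene. With Response=1 fixed, Outcome across the units is 1, 2, 4, 6, -1, 3, mean 2.5.

2.5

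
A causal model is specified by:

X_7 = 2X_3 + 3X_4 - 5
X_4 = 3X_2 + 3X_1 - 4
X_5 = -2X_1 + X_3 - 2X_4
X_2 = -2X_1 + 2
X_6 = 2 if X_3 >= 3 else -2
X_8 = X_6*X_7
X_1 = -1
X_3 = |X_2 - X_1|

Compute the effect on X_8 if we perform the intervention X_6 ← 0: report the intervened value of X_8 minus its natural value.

Intervening sets X_6 = 0 and removes its equation (X_6 = 2 if X_3 >= 3 else -2).
X_2 = -2X_1 + 2  [with X_1=-1]  = 4
X_3 = |X_2 - X_1|  [with X_2=4, X_1=-1]  = 5
X_4 = 3X_2 + 3X_1 - 4  [with X_2=4, X_1=-1]  = 5
X_7 = 2X_3 + 3X_4 - 5  [with X_3=5, X_4=5]  = 20
X_8 = X_6*X_7  [with X_6=0, X_7=20]  = 0
Without intervention: X_2 = -2X_1 + 2  [with X_1=-1]  = 4; X_3 = |X_2 - X_1|  [with X_2=4, X_1=-1]  = 5; X_4 = 3X_2 + 3X_1 - 4  [with X_2=4, X_1=-1]  = 5; X_6 = 2 if X_3 >= 3 else -2  [with X_3=5]  = 2; X_7 = 2X_3 + 3X_4 - 5  [with X_3=5, X_4=5]  = 20; X_8 = X_6*X_7  [with X_6=2, X_7=20]  = 40.
Change = 0 − 40 = -40.

-40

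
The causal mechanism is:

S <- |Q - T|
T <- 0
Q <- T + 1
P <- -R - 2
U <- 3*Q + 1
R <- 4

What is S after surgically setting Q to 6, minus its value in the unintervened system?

The intervention breaks the incoming arrows to Q: Q <- T + 1 no longer applies, and Q = 6.
S = |Q - T|  [with Q=6, T=0]  = 6
Without intervention: Q = T + 1  [with T=0]  = 1; S = |Q - T|  [with Q=1, T=0]  = 1.
Change = 6 − 1 = 5.

5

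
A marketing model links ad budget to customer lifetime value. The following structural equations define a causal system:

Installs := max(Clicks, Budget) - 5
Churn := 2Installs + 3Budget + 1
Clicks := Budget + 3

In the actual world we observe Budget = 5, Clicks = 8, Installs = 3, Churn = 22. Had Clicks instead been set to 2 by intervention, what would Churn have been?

Under do(Clicks=2), the mechanism Clicks := Budget + 3 is discarded; Clicks is fixed at 2.
Installs = max(Clicks, Budget) - 5  [with Clicks=2, Budget=5]  = 0
Churn = 2Installs + 3Budget + 1  [with Installs=0, Budget=5]  = 16

16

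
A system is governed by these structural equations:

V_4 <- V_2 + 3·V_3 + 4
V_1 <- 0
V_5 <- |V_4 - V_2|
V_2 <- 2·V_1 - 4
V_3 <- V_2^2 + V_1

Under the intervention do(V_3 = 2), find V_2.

Under do(V_3=2), the mechanism V_3 <- V_2^2 + V_1 is discarded; V_3 is fixed at 2.
Since V_2 is not a descendant of the intervened variable, it is unaffected.
V_2 = 2·V_1 - 4  [with V_1=0]  = -4

-4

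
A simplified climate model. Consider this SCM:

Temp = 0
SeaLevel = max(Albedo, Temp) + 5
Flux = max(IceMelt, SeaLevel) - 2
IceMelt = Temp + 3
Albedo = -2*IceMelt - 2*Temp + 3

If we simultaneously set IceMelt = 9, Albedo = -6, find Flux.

Under do(IceMelt = 9, Albedo = -6), each intervened variable's structural equation is replaced by its fixed value.
SeaLevel = max(Albedo, Temp) + 5  [with Albedo=-6, Temp=0]  = 5
Flux = max(IceMelt, SeaLevel) - 2  [with IceMelt=9, SeaLevel=5]  = 7

7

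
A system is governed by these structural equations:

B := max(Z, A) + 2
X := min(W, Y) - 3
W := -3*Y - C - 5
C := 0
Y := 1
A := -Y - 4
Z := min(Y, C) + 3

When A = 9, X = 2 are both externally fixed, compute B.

11

Under do(A = 9, X = 2), each intervened variable's structural equation is replaced by its fixed value.
Z = min(Y, C) + 3  [with Y=1, C=0]  = 3
B = max(Z, A) + 2  [with Z=3, A=9]  = 11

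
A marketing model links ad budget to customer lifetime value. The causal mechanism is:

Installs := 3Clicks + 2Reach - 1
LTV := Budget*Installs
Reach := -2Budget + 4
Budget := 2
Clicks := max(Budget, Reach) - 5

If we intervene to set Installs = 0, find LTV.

Intervening sets Installs = 0 and removes its equation (Installs := 3Clicks + 2Reach - 1).
LTV = Budget*Installs  [with Budget=2, Installs=0]  = 0

0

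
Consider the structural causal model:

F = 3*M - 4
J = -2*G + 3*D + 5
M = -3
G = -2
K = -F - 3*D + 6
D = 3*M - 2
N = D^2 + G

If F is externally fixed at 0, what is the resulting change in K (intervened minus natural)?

-13

Intervening sets F = 0 and removes its equation (F = 3*M - 4).
D = 3*M - 2  [with M=-3]  = -11
K = -F - 3*D + 6  [with F=0, D=-11]  = 39
Without intervention: D = 3*M - 2  [with M=-3]  = -11; F = 3*M - 4  [with M=-3]  = -13; K = -F - 3*D + 6  [with F=-13, D=-11]  = 52.
Change = 39 − 52 = -13.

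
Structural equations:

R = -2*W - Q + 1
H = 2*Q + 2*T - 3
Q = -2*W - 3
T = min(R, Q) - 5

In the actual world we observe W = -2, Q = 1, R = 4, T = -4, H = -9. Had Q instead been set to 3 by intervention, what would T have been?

Under do(Q=3), the mechanism Q = -2*W - 3 is discarded; Q is fixed at 3.
R = -2*W - Q + 1  [with W=-2, Q=3]  = 2
T = min(R, Q) - 5  [with R=2, Q=3]  = -3

-3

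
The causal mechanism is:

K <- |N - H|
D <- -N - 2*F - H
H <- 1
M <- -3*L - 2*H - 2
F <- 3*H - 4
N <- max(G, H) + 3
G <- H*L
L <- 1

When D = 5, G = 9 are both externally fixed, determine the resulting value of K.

Setting D = 5, G = 9 by intervention discards those variables' equations.
N = max(G, H) + 3  [with G=9, H=1]  = 12
K = |N - H|  [with N=12, H=1]  = 11

11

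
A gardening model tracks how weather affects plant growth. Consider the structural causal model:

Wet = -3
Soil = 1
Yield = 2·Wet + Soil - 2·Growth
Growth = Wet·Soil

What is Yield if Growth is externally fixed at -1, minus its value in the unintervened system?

The intervention breaks the incoming arrows to Growth: Growth = Wet·Soil no longer applies, and Growth = -1.
Yield = 2·Wet + Soil - 2·Growth  [with Wet=-3, Soil=1, Growth=-1]  = -3
Without intervention: Growth = Wet·Soil  [with Wet=-3, Soil=1]  = -3; Yield = 2·Wet + Soil - 2·Growth  [with Wet=-3, Soil=1, Growth=-3]  = 1.
Change = -3 − 1 = -4.

-4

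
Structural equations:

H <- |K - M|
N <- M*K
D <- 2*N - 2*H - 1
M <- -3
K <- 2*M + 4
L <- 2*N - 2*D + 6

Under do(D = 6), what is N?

The intervention breaks the incoming arrows to D: D <- 2*N - 2*H - 1 no longer applies, and D = 6.
Since N is not a descendant of the intervened variable, it is unaffected.
K = 2*M + 4  [with M=-3]  = -2
N = M*K  [with M=-3, K=-2]  = 6

6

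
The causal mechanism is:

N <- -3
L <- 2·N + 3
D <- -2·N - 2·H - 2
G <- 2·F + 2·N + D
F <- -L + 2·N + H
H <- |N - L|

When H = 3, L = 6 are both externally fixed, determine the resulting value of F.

-9

The joint intervention fixes H = 3, L = 6, removing each variable's own equation.
F = -L + 2·N + H  [with L=6, N=-3, H=3]  = -9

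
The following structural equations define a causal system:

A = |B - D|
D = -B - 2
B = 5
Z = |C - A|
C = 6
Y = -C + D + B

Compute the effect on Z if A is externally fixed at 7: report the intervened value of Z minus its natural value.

The intervention breaks the incoming arrows to A: A = |B - D| no longer applies, and A = 7.
Z = |C - A|  [with C=6, A=7]  = 1
Without intervention: D = -B - 2  [with B=5]  = -7; A = |B - D|  [with B=5, D=-7]  = 12; Z = |C - A|  [with C=6, A=12]  = 6.
Change = 1 − 6 = -5.

-5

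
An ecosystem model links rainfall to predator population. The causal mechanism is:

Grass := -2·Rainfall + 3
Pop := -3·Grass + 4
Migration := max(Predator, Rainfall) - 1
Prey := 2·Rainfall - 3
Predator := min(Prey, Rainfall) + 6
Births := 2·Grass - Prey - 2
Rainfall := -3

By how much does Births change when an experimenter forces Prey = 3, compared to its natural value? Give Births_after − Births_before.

-12

do(Prey=3) replaces the equation Prey := 2·Rainfall - 3 with the constant Prey = 3.
Grass = -2·Rainfall + 3  [with Rainfall=-3]  = 9
Births = 2·Grass - Prey - 2  [with Grass=9, Prey=3]  = 13
Without intervention: Grass = -2·Rainfall + 3  [with Rainfall=-3]  = 9; Prey = 2·Rainfall - 3  [with Rainfall=-3]  = -9; Births = 2·Grass - Prey - 2  [with Grass=9, Prey=-9]  = 25.
Change = 13 − 25 = -12.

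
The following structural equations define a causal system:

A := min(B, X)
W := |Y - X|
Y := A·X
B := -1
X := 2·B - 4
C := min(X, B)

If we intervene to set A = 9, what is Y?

-54

do(A=9) replaces the equation A := min(B, X) with the constant A = 9.
X = 2·B - 4  [with B=-1]  = -6
Y = A·X  [with A=9, X=-6]  = -54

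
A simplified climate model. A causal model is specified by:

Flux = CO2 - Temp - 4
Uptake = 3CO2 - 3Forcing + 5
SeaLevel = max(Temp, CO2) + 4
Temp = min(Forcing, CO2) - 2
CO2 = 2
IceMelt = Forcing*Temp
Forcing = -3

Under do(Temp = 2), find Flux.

-4

The intervention breaks the incoming arrows to Temp: Temp = min(Forcing, CO2) - 2 no longer applies, and Temp = 2.
Flux = CO2 - Temp - 4  [with CO2=2, Temp=2]  = -4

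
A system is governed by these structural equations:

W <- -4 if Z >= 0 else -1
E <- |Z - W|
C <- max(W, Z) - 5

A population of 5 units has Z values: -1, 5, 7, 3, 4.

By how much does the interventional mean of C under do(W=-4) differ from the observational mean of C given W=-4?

-1.15

The intervention sets W=-4 in all 5 units regardless of Z. Recomputing C per unit gives -6, 0, 2, -2, -1; average -1.4.
E[C|W=-4] averages over only the 4 units with W=-4 (Z = 5, 7, 3, 4): C = 0, 2, -2, -1, mean -0.25.
Difference = -1.4 − (-0.25) = -1.15.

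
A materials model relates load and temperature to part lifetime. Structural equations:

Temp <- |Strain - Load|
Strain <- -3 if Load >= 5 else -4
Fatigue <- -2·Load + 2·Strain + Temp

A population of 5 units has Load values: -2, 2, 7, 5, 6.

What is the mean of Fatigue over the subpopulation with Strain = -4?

-4

Observing Strain=-4 restricts to units where Strain's equation naturally yields -4: Load ∈ {-2, 2}. In that subpopulation Fatigue = -2, -6, mean -4.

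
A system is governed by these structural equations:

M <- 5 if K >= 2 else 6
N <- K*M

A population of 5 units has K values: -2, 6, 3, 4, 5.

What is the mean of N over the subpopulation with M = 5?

22.5

Conditioning on M=5 selects the 4 unit(s) with K ∈ {6, 3, 4, 5}. Their N values: 30, 15, 20, 25. Mean = 22.5.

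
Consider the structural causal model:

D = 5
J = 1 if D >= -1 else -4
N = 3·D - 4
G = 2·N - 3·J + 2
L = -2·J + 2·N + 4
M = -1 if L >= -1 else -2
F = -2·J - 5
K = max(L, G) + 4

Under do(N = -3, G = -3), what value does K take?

1

The joint intervention fixes N = -3, G = -3, removing each variable's own equation.
J = 1 if D >= -1 else -4  [with D=5]  = 1
L = -2·J + 2·N + 4  [with J=1, N=-3]  = -4
K = max(L, G) + 4  [with L=-4, G=-3]  = 1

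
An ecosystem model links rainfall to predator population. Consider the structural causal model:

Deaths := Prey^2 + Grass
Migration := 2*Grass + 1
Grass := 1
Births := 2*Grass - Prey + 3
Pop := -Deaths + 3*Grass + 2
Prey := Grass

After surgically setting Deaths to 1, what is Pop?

4

Under do(Deaths=1), the mechanism Deaths := Prey^2 + Grass is discarded; Deaths is fixed at 1.
Pop = -Deaths + 3*Grass + 2  [with Deaths=1, Grass=1]  = 4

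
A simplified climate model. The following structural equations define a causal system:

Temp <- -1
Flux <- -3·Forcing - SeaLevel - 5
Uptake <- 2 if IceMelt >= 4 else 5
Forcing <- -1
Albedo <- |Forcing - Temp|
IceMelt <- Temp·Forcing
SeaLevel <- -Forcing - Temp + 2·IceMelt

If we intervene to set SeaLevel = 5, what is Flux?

The intervention breaks the incoming arrows to SeaLevel: SeaLevel <- -Forcing - Temp + 2·IceMelt no longer applies, and SeaLevel = 5.
Flux = -3·Forcing - SeaLevel - 5  [with Forcing=-1, SeaLevel=5]  = -7

-7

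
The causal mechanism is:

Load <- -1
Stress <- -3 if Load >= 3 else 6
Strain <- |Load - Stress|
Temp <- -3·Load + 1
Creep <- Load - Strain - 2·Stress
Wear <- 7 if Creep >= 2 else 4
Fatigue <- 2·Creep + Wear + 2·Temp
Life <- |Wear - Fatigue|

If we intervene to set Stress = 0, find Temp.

Under do(Stress=0), the mechanism Stress <- -3 if Load >= 3 else 6 is discarded; Stress is fixed at 0.
Since Temp is not a descendant of the intervened variable, it is unaffected.
Temp = -3·Load + 1  [with Load=-1]  = 4

4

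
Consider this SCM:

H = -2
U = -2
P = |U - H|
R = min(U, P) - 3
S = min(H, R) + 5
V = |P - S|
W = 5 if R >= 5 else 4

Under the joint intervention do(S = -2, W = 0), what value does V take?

2

Under do(S = -2, W = 0), each intervened variable's structural equation is replaced by its fixed value.
P = |U - H|  [with U=-2, H=-2]  = 0
V = |P - S|  [with P=0, S=-2]  = 2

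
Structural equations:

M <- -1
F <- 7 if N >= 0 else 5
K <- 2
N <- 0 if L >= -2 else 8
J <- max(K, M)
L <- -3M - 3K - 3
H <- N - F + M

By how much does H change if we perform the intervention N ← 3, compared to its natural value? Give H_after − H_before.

Under do(N=3), the mechanism N <- 0 if L >= -2 else 8 is discarded; N is fixed at 3.
F = 7 if N >= 0 else 5  [with N=3]  = 7
H = N - F + M  [with N=3, F=7, M=-1]  = -5
Without intervention: L = -3M - 3K - 3  [with M=-1, K=2]  = -6; N = 0 if L >= -2 else 8  [with L=-6]  = 8; F = 7 if N >= 0 else 5  [with N=8]  = 7; H = N - F + M  [with N=8, F=7, M=-1]  = 0.
Change = -5 − 0 = -5.

-5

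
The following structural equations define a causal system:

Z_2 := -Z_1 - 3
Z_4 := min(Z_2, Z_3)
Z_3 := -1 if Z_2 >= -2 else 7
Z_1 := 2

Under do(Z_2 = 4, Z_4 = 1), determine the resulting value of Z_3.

-1

The joint intervention fixes Z_2 = 4, Z_4 = 1, removing each variable's own equation.
Z_3 = -1 if Z_2 >= -2 else 7  [with Z_2=4]  = -1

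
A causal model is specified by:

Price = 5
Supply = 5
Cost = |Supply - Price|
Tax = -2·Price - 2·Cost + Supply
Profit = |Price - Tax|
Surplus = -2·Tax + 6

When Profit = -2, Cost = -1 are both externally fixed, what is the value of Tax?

Under do(Profit = -2, Cost = -1), each intervened variable's structural equation is replaced by its fixed value.
Tax = -2·Price - 2·Cost + Supply  [with Price=5, Cost=-1, Supply=5]  = -3

-3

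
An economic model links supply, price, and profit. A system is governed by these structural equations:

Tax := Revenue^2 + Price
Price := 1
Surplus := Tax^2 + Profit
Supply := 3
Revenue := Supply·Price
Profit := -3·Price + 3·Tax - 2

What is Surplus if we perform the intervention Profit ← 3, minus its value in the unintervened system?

The intervention breaks the incoming arrows to Profit: Profit := -3·Price + 3·Tax - 2 no longer applies, and Profit = 3.
Revenue = Supply·Price  [with Supply=3, Price=1]  = 3
Tax = Revenue^2 + Price  [with Revenue=3, Price=1]  = 10
Surplus = Tax^2 + Profit  [with Tax=10, Profit=3]  = 103
Without intervention: Revenue = Supply·Price  [with Supply=3, Price=1]  = 3; Tax = Revenue^2 + Price  [with Revenue=3, Price=1]  = 10; Profit = -3·Price + 3·Tax - 2  [with Price=1, Tax=10]  = 25; Surplus = Tax^2 + Profit  [with Tax=10, Profit=25]  = 125.
Change = 103 − 125 = -22.

-22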